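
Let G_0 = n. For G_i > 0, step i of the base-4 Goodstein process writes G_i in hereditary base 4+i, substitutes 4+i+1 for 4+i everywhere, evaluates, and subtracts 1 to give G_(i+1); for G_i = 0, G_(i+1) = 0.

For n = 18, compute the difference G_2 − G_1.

18 —HB4→ 4^2 + 2 —bump→ 5^2 + 2 = 27 —(−1)→ 26
26 —HB5→ 5^2 + 1 —bump→ 6^2 + 1 = 37 —(−1)→ 36

10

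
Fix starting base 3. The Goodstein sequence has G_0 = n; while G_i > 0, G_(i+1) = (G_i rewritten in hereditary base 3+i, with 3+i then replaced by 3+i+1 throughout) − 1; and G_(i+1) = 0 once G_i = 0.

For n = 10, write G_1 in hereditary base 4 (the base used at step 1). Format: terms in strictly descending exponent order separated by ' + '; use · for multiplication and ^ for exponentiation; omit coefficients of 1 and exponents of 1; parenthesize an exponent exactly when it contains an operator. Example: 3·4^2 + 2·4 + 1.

(0) 10|_3 = 3^2 + 1 ↦ 4^2 + 1|_4 = 17 ⇒ 16
(1) 16|_4 = 4^2 ↦ 5^2|_5 = 25 ⇒ 24

4^2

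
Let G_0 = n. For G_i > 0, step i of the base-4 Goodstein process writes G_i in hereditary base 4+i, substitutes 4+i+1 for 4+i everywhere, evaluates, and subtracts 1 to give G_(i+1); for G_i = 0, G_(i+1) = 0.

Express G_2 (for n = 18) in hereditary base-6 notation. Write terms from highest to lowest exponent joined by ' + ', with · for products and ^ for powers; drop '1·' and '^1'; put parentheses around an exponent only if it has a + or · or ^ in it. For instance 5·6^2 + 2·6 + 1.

G_0 = 18. HB_4(18) = 4^2 + 2. Bump = 27. G_1 = 26.
G_1 = 26. HB_5(26) = 5^2 + 1. Bump = 37. G_2 = 36.
G_2 = 36. HB_6(36) = 6^2. Bump = 49. G_3 = 48.

6^2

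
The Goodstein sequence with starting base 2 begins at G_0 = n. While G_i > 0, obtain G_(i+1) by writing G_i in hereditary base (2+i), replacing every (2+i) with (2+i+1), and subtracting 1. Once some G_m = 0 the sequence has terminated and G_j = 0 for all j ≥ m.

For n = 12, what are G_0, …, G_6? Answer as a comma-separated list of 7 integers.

step 0: 12 = 2^(2 + 1) + 2^2; sub 3 for 2: 3^(3 + 1) + 3^3; = 108; G_1 = 108−1 = 107
step 1: 107 = 3^(3 + 1) + 2·3^2 + 2·3 + 2; sub 4 for 3: 4^(4 + 1) + 2·4^2 + 2·4 + 2; = 1066; G_2 = 1066−1 = 1065
step 2: 1065 = 4^(4 + 1) + 2·4^2 + 2·4 + 1; sub 5 for 4: 5^(5 + 1) + 2·5^2 + 2·5 + 1; = 15686; G_3 = 15686−1 = 15685
step 3: 15685 = 5^(5 + 1) + 2·5^2 + 2·5; sub 6 for 5: 6^(6 + 1) + 2·6^2 + 2·6; = 280020; G_4 = 280020−1 = 280019
step 4: 280019 = 6^(6 + 1) + 2·6^2 + 6 + 5; sub 7 for 6: 7^(7 + 1) + 2·7^2 + 7 + 5; = 5764911; G_5 = 5764911−1 = 5764910
step 5: 5764910 = 7^(7 + 1) + 2·7^2 + 7 + 4; sub 8 for 7: 8^(8 + 1) + 2·8^2 + 8 + 4; = 134217868; G_6 = 134217868−1 = 134217867

12, 107, 1065, 15685, 280019, 5764910, 134217867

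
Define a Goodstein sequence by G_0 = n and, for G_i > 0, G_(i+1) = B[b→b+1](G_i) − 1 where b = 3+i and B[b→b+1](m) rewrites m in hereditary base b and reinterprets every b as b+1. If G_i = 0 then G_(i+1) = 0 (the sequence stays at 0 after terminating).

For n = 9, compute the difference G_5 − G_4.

2

9 —HB3→ 3^2 —bump→ 4^2 = 16 —(−1)→ 15
15 —HB4→ 3·4 + 3 —bump→ 3·5 + 3 = 18 —(−1)→ 17
17 —HB5→ 3·5 + 2 —bump→ 3·6 + 2 = 20 —(−1)→ 19
19 —HB6→ 3·6 + 1 —bump→ 3·7 + 1 = 22 —(−1)→ 21
21 —HB7→ 3·7 —bump→ 3·8 = 24 —(−1)→ 23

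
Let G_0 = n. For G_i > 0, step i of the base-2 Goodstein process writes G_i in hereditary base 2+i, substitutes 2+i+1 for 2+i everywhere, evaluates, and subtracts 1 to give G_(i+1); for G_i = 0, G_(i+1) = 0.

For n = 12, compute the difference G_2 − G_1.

(0) 12|_2 = 2^(2 + 1) + 2^2 ↦ 3^(3 + 1) + 3^3|_3 = 108 ⇒ 107
(1) 107|_3 = 3^(3 + 1) + 2·3^2 + 2·3 + 2 ↦ 4^(4 + 1) + 2·4^2 + 2·4 + 2|_4 = 1066 ⇒ 1065

958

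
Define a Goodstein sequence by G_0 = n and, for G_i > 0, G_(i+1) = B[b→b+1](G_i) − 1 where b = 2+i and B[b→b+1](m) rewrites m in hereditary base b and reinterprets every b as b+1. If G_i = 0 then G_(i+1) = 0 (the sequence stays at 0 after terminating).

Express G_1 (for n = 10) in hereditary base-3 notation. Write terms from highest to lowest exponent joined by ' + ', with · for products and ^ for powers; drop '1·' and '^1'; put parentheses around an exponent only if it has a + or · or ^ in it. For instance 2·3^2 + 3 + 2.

3^(3 + 1) + 2

step 0: 10 = 2^(2 + 1) + 2; sub 3 for 2: 3^(3 + 1) + 3; = 84; G_1 = 84−1 = 83
step 1: 83 = 3^(3 + 1) + 2; sub 4 for 3: 4^(4 + 1) + 2; = 1026; G_2 = 1026−1 = 1025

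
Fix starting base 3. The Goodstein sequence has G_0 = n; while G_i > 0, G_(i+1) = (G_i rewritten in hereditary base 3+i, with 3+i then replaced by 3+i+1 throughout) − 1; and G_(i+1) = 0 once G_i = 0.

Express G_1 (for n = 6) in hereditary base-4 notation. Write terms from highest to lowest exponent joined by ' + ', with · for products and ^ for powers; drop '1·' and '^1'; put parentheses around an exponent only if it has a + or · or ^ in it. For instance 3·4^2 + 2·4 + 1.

4 + 3

[0] 6 ≡ 2·3 (base 3). Lift 4: 8. −1: 7.
[1] 7 ≡ 4 + 3 (base 4). Lift 5: 8. −1: 7.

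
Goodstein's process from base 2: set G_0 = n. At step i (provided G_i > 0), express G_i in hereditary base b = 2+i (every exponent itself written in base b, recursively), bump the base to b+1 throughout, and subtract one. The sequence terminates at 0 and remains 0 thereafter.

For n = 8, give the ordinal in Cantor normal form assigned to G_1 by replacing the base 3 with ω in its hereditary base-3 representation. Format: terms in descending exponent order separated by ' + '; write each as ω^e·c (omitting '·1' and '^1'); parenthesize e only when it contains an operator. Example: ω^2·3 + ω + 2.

base 2: 8 = 2^(2 + 1); at 3: 3^(3 + 1) = 81; next = 80
base 3: 80 = 2·3^3 + 2·3^2 + 2·3 + 2; at 4: 2·4^4 + 2·4^2 + 2·4 + 2 = 554; next = 553

ω^ω·2 + ω^2·2 + ω·2 + 2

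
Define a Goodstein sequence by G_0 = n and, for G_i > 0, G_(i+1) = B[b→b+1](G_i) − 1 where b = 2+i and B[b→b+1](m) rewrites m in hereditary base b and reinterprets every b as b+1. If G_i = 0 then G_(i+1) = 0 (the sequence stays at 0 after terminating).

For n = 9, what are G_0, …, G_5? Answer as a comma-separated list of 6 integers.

G_0=9  [base 2] 2^(2 + 1) + 1  →[2↦3]→  3^(3 + 1) + 1 = 82  −1 ⇒ G_1=81
G_1=81  [base 3] 3^(3 + 1)  →[3↦4]→  4^(4 + 1) = 1024  −1 ⇒ G_2=1023
G_2=1023  [base 4] 3·4^4 + 3·4^3 + 3·4^2 + 3·4 + 3  →[4↦5]→  3·5^5 + 3·5^3 + 3·5^2 + 3·5 + 3 = 9843  −1 ⇒ G_3=9842
G_3=9842  [base 5] 3·5^5 + 3·5^3 + 3·5^2 + 3·5 + 2  →[5↦6]→  3·6^6 + 3·6^3 + 3·6^2 + 3·6 + 2 = 140744  −1 ⇒ G_4=140743
G_4=140743  [base 6] 3·6^6 + 3·6^3 + 3·6^2 + 3·6 + 1  →[6↦7]→  3·7^7 + 3·7^3 + 3·7^2 + 3·7 + 1 = 2471827  −1 ⇒ G_5=2471826

9, 81, 1023, 9842, 140743, 2471826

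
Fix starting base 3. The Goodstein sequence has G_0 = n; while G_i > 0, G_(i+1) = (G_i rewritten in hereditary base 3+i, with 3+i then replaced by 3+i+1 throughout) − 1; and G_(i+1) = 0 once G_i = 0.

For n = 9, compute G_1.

G_0=9  [base 3] 3^2  →[3↦4]→  4^2 = 16  −1 ⇒ G_1=15
G_1=15  [base 4] 3·4 + 3  →[4↦5]→  3·5 + 3 = 18  −1 ⇒ G_2=17

15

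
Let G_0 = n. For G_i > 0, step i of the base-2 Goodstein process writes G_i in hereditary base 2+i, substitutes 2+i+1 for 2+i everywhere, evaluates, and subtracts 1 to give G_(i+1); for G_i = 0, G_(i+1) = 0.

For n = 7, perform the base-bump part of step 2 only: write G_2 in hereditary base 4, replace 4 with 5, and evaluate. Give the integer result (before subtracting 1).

3128

base 2: 7 = 2^2 + 2 + 1; at 3: 3^3 + 3 + 1 = 31; next = 30
base 3: 30 = 3^3 + 3; at 4: 4^4 + 4 = 260; next = 259
base 4: 259 = 4^4 + 3; at 5: 5^5 + 3 = 3128; next = 3127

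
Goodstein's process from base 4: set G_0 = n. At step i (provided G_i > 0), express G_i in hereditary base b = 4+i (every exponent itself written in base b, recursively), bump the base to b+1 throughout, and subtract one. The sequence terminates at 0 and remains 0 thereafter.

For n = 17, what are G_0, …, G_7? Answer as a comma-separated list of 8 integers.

17, 25, 35, 39, 43, 47, 51, 55

step 0: 17 = 4^2 + 1; sub 5 for 4: 5^2 + 1; = 26; G_1 = 26−1 = 25
step 1: 25 = 5^2; sub 6 for 5: 6^2; = 36; G_2 = 36−1 = 35
step 2: 35 = 5·6 + 5; sub 7 for 6: 5·7 + 5; = 40; G_3 = 40−1 = 39
step 3: 39 = 5·7 + 4; sub 8 for 7: 5·8 + 4; = 44; G_4 = 44−1 = 43
step 4: 43 = 5·8 + 3; sub 9 for 8: 5·9 + 3; = 48; G_5 = 48−1 = 47
step 5: 47 = 5·9 + 2; sub 10 for 9: 5·10 + 2; = 52; G_6 = 52−1 = 51
step 6: 51 = 5·10 + 1; sub 11 for 10: 5·11 + 1; = 56; G_7 = 56−1 = 55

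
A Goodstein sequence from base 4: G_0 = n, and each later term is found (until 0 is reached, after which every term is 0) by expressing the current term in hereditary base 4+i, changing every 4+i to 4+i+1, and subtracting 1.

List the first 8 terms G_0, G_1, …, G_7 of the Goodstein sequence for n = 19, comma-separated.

base 4: 19 = 4^2 + 3; at 5: 5^2 + 3 = 28; next = 27
base 5: 27 = 5^2 + 2; at 6: 6^2 + 2 = 38; next = 37
base 6: 37 = 6^2 + 1; at 7: 7^2 + 1 = 50; next = 49
base 7: 49 = 7^2; at 8: 8^2 = 64; next = 63
base 8: 63 = 7·8 + 7; at 9: 7·9 + 7 = 70; next = 69
base 9: 69 = 7·9 + 6; at 10: 7·10 + 6 = 76; next = 75
base 10: 75 = 7·10 + 5; at 11: 7·11 + 5 = 82; next = 81

19, 27, 37, 49, 63, 69, 75, 81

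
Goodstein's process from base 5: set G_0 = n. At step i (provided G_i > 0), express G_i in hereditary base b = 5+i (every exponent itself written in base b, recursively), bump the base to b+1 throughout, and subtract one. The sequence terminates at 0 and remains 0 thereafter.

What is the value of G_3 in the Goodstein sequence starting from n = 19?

(0) 19|_5 = 3·5 + 4 ↦ 3·6 + 4|_6 = 22 ⇒ 21
(1) 21|_6 = 3·6 + 3 ↦ 3·7 + 3|_7 = 24 ⇒ 23
(2) 23|_7 = 3·7 + 2 ↦ 3·8 + 2|_8 = 26 ⇒ 25
(3) 25|_8 = 3·8 + 1 ↦ 3·9 + 1|_9 = 28 ⇒ 27

25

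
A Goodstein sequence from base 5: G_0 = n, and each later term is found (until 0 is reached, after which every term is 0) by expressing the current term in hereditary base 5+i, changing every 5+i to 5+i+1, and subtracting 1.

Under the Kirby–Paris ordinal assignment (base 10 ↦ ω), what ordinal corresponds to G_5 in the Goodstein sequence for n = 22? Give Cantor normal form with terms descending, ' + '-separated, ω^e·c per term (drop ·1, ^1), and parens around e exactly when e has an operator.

[0] 22 ≡ 4·5 + 2 (base 5). Lift 6: 26. −1: 25.
[1] 25 ≡ 4·6 + 1 (base 6). Lift 7: 29. −1: 28.
[2] 28 ≡ 4·7 (base 7). Lift 8: 32. −1: 31.
[3] 31 ≡ 3·8 + 7 (base 8). Lift 9: 34. −1: 33.
[4] 33 ≡ 3·9 + 6 (base 9). Lift 10: 36. −1: 35.

ω·3 + 5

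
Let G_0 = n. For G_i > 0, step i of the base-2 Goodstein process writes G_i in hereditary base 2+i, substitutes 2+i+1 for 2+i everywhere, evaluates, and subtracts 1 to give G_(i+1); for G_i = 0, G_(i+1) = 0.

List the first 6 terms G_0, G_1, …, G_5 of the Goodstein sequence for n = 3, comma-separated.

3, 3, 3, 2, 1, 0

[0] 3 ≡ 2 + 1 (base 2). Lift 3: 4. −1: 3.
[1] 3 ≡ 3 (base 3). Lift 4: 4. −1: 3.
[2] 3 ≡ 3 (base 4). Lift 5: 3. −1: 2.
[3] 2 ≡ 2 (base 5). Lift 6: 2. −1: 1.
[4] 1 ≡ 1 (base 6). Lift 7: 1. −1: 0.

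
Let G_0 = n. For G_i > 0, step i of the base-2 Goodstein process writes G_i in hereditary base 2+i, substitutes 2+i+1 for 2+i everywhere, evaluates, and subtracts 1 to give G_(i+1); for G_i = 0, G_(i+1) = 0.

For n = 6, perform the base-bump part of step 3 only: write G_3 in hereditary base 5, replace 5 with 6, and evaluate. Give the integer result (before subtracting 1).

step 0: 6 = 2^2 + 2; sub 3 for 2: 3^3 + 3; = 30; G_1 = 30−1 = 29
step 1: 29 = 3^3 + 2; sub 4 for 3: 4^4 + 2; = 258; G_2 = 258−1 = 257
step 2: 257 = 4^4 + 1; sub 5 for 4: 5^5 + 1; = 3126; G_3 = 3126−1 = 3125

46656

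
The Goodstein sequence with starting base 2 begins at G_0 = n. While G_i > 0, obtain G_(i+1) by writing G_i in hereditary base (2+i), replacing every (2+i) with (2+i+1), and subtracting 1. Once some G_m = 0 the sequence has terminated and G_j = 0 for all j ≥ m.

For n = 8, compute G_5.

G_0=8  [base 2] 2^(2 + 1)  →[2↦3]→  3^(3 + 1) = 81  −1 ⇒ G_1=80
G_1=80  [base 3] 2·3^3 + 2·3^2 + 2·3 + 2  →[3↦4]→  2·4^4 + 2·4^2 + 2·4 + 2 = 554  −1 ⇒ G_2=553
G_2=553  [base 4] 2·4^4 + 2·4^2 + 2·4 + 1  →[4↦5]→  2·5^5 + 2·5^2 + 2·5 + 1 = 6311  −1 ⇒ G_3=6310
G_3=6310  [base 5] 2·5^5 + 2·5^2 + 2·5  →[5↦6]→  2·6^6 + 2·6^2 + 2·6 = 93396  −1 ⇒ G_4=93395
G_4=93395  [base 6] 2·6^6 + 2·6^2 + 6 + 5  →[6↦7]→  2·7^7 + 2·7^2 + 7 + 5 = 1647196  −1 ⇒ G_5=1647195

1647195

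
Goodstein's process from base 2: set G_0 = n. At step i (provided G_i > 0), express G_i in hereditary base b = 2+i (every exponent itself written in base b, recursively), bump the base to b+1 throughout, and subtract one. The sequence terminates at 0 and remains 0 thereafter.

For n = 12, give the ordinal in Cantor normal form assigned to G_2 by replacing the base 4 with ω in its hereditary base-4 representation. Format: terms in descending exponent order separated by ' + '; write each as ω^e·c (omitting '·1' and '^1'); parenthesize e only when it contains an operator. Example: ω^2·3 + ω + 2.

base 2: 12 = 2^(2 + 1) + 2^2; at 3: 3^(3 + 1) + 3^3 = 108; next = 107
base 3: 107 = 3^(3 + 1) + 2·3^2 + 2·3 + 2; at 4: 4^(4 + 1) + 2·4^2 + 2·4 + 2 = 1066; next = 1065
base 4: 1065 = 4^(4 + 1) + 2·4^2 + 2·4 + 1; at 5: 5^(5 + 1) + 2·5^2 + 2·5 + 1 = 15686; next = 15685

ω^(ω + 1) + ω^2·2 + ω·2 + 1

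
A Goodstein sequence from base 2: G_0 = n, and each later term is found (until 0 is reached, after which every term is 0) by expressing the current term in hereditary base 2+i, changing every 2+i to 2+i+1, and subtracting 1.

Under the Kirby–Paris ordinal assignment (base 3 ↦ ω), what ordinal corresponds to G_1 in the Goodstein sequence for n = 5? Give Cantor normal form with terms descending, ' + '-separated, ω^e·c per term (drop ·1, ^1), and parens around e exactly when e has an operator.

[0] 5 ≡ 2^2 + 1 (base 2). Lift 3: 28. −1: 27.
[1] 27 ≡ 3^3 (base 3). Lift 4: 256. −1: 255.

ω^ω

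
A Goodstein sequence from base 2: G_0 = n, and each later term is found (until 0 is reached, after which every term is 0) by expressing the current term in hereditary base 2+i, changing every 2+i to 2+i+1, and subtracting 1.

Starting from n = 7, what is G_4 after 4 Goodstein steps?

46657

(0) 7|_2 = 2^2 + 2 + 1 ↦ 3^3 + 3 + 1|_3 = 31 ⇒ 30
(1) 30|_3 = 3^3 + 3 ↦ 4^4 + 4|_4 = 260 ⇒ 259
(2) 259|_4 = 4^4 + 3 ↦ 5^5 + 3|_5 = 3128 ⇒ 3127
(3) 3127|_5 = 5^5 + 2 ↦ 6^6 + 2|_6 = 46658 ⇒ 46657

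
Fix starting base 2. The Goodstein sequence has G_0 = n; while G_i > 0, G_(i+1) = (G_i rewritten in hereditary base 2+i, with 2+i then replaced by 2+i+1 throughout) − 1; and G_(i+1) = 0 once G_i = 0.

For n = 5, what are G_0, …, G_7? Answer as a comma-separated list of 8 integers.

i=0: 5 = 2^2 + 1 (b=2); 2→3: 3^3 + 1 = 28; 28−1 = 27
i=1: 27 = 3^3 (b=3); 3→4: 4^4 = 256; 256−1 = 255
i=2: 255 = 3·4^3 + 3·4^2 + 3·4 + 3 (b=4); 4→5: 3·5^3 + 3·5^2 + 3·5 + 3 = 468; 468−1 = 467
i=3: 467 = 3·5^3 + 3·5^2 + 3·5 + 2 (b=5); 5→6: 3·6^3 + 3·6^2 + 3·6 + 2 = 776; 776−1 = 775
i=4: 775 = 3·6^3 + 3·6^2 + 3·6 + 1 (b=6); 6→7: 3·7^3 + 3·7^2 + 3·7 + 1 = 1198; 1198−1 = 1197
i=5: 1197 = 3·7^3 + 3·7^2 + 3·7 (b=7); 7→8: 3·8^3 + 3·8^2 + 3·8 = 1752; 1752−1 = 1751
i=6: 1751 = 3·8^3 + 3·8^2 + 2·8 + 7 (b=8); 8→9: 3·9^3 + 3·9^2 + 2·9 + 7 = 2455; 2455−1 = 2454

5, 27, 255, 467, 775, 1197, 1751, 2454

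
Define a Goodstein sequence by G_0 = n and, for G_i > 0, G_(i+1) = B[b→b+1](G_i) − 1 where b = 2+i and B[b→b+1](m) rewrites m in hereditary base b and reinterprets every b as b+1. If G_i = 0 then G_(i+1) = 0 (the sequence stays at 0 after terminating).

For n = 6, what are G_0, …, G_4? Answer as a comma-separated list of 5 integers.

6 —HB2→ 2^2 + 2 —bump→ 3^3 + 3 = 30 —(−1)→ 29
29 —HB3→ 3^3 + 2 —bump→ 4^4 + 2 = 258 —(−1)→ 257
257 —HB4→ 4^4 + 1 —bump→ 5^5 + 1 = 3126 —(−1)→ 3125
3125 —HB5→ 5^5 —bump→ 6^6 = 46656 —(−1)→ 46655

6, 29, 257, 3125, 46655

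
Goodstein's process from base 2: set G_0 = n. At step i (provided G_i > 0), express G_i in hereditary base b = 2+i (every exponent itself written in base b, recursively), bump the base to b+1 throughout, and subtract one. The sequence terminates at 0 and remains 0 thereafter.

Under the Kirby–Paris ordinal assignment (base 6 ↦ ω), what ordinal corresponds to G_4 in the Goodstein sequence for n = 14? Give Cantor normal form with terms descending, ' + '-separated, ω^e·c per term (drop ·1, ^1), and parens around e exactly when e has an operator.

ω^(ω + 1) + ω^5·5 + ω^4·5 + ω^3·5 + ω^2·5 + ω·5 + 5

i=0: 14 = 2^(2 + 1) + 2^2 + 2 (b=2); 2→3: 3^(3 + 1) + 3^3 + 3 = 111; 111−1 = 110
i=1: 110 = 3^(3 + 1) + 3^3 + 2 (b=3); 3→4: 4^(4 + 1) + 4^4 + 2 = 1282; 1282−1 = 1281
i=2: 1281 = 4^(4 + 1) + 4^4 + 1 (b=4); 4→5: 5^(5 + 1) + 5^5 + 1 = 18751; 18751−1 = 18750
i=3: 18750 = 5^(5 + 1) + 5^5 (b=5); 5→6: 6^(6 + 1) + 6^6 = 326592; 326592−1 = 326591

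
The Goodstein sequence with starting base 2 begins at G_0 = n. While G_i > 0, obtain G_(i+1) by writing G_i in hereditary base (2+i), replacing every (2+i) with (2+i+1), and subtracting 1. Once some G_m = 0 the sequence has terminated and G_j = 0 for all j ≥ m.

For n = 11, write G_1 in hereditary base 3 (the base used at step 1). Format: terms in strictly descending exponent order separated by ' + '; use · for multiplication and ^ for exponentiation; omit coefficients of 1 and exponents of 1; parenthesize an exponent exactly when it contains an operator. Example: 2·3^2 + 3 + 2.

3^(3 + 1) + 3

11 —HB2→ 2^(2 + 1) + 2 + 1 —bump→ 3^(3 + 1) + 3 + 1 = 85 —(−1)→ 84
84 —HB3→ 3^(3 + 1) + 3 —bump→ 4^(4 + 1) + 4 = 1028 —(−1)→ 1027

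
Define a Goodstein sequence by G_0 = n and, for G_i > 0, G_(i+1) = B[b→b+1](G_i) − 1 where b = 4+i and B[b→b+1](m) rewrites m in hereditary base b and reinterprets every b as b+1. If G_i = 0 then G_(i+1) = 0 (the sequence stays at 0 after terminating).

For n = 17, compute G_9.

[0] 17 ≡ 4^2 + 1 (base 4). Lift 5: 26. −1: 25.
[1] 25 ≡ 5^2 (base 5). Lift 6: 36. −1: 35.
[2] 35 ≡ 5·6 + 5 (base 6). Lift 7: 40. −1: 39.
[3] 39 ≡ 5·7 + 4 (base 7). Lift 8: 44. −1: 43.
[4] 43 ≡ 5·8 + 3 (base 8). Lift 9: 48. −1: 47.
[5] 47 ≡ 5·9 + 2 (base 9). Lift 10: 52. −1: 51.
[6] 51 ≡ 5·10 + 1 (base 10). Lift 11: 56. −1: 55.
[7] 55 ≡ 5·11 (base 11). Lift 12: 60. −1: 59.
[8] 59 ≡ 4·12 + 11 (base 12). Lift 13: 63. −1: 62.

62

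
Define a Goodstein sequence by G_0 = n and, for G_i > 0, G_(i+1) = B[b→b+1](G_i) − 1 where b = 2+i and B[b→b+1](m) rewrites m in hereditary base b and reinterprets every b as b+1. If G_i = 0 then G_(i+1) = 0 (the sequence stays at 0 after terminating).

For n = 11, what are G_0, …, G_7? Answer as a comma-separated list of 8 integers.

G_0=11  [base 2] 2^(2 + 1) + 2 + 1  →[2↦3]→  3^(3 + 1) + 3 + 1 = 85  −1 ⇒ G_1=84
G_1=84  [base 3] 3^(3 + 1) + 3  →[3↦4]→  4^(4 + 1) + 4 = 1028  −1 ⇒ G_2=1027
G_2=1027  [base 4] 4^(4 + 1) + 3  →[4↦5]→  5^(5 + 1) + 3 = 15628  −1 ⇒ G_3=15627
G_3=15627  [base 5] 5^(5 + 1) + 2  →[5↦6]→  6^(6 + 1) + 2 = 279938  −1 ⇒ G_4=279937
G_4=279937  [base 6] 6^(6 + 1) + 1  →[6↦7]→  7^(7 + 1) + 1 = 5764802  −1 ⇒ G_5=5764801
G_5=5764801  [base 7] 7^(7 + 1)  →[7↦8]→  8^(8 + 1) = 134217728  −1 ⇒ G_6=134217727
G_6=134217727  [base 8] 7·8^8 + 7·8^7 + 7·8^6 + 7·8^5 + 7·8^4 + 7·8^3 + 7·8^2 + 7·8 + 7  →[8↦9]→  7·9^9 + 7·9^7 + 7·9^6 + 7·9^5 + 7·9^4 + 7·9^3 + 7·9^2 + 7·9 + 7 = 2749609303  −1 ⇒ G_7=2749609302

11, 84, 1027, 15627, 279937, 5764801, 134217727, 2749609302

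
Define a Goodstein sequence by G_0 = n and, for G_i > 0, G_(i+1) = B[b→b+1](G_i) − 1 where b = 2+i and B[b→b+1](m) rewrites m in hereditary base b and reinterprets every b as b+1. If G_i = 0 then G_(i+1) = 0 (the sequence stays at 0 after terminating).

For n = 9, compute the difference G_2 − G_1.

9 —HB2→ 2^(2 + 1) + 1 —bump→ 3^(3 + 1) + 1 = 82 —(−1)→ 81
81 —HB3→ 3^(3 + 1) —bump→ 4^(4 + 1) = 1024 —(−1)→ 1023

942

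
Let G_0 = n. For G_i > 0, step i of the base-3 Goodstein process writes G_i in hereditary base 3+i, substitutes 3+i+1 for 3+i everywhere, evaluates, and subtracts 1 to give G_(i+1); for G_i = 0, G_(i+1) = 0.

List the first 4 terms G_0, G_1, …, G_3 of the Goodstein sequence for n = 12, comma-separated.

12, 19, 27, 37

[0] 12 ≡ 3^2 + 3 (base 3). Lift 4: 20. −1: 19.
[1] 19 ≡ 4^2 + 3 (base 4). Lift 5: 28. −1: 27.
[2] 27 ≡ 5^2 + 2 (base 5). Lift 6: 38. −1: 37.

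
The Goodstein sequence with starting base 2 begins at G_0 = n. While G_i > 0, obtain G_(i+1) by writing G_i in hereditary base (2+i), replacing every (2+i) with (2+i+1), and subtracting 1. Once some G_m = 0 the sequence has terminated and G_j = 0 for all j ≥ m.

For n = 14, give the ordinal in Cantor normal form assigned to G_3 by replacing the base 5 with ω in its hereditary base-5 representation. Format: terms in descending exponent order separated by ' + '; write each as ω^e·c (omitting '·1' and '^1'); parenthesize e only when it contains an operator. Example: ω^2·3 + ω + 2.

ω^(ω + 1) + ω^ω

14 —HB2→ 2^(2 + 1) + 2^2 + 2 —bump→ 3^(3 + 1) + 3^3 + 3 = 111 —(−1)→ 110
110 —HB3→ 3^(3 + 1) + 3^3 + 2 —bump→ 4^(4 + 1) + 4^4 + 2 = 1282 —(−1)→ 1281
1281 —HB4→ 4^(4 + 1) + 4^4 + 1 —bump→ 5^(5 + 1) + 5^5 + 1 = 18751 —(−1)→ 18750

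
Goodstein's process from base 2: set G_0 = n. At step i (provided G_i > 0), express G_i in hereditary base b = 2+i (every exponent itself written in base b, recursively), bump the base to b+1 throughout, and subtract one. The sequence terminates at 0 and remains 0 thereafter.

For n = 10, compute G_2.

G_0=10  [base 2] 2^(2 + 1) + 2  →[2↦3]→  3^(3 + 1) + 3 = 84  −1 ⇒ G_1=83
G_1=83  [base 3] 3^(3 + 1) + 2  →[3↦4]→  4^(4 + 1) + 2 = 1026  −1 ⇒ G_2=1025
G_2=1025  [base 4] 4^(4 + 1) + 1  →[4↦5]→  5^(5 + 1) + 1 = 15626  −1 ⇒ G_3=15625

1025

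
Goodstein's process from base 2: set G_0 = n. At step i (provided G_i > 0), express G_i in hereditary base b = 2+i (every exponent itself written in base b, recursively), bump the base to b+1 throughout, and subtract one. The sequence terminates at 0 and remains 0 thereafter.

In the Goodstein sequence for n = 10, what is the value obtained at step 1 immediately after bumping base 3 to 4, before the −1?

1026

(0) 10|_2 = 2^(2 + 1) + 2 ↦ 3^(3 + 1) + 3|_3 = 84 ⇒ 83
(1) 83|_3 = 3^(3 + 1) + 2 ↦ 4^(4 + 1) + 2|_4 = 1026 ⇒ 1025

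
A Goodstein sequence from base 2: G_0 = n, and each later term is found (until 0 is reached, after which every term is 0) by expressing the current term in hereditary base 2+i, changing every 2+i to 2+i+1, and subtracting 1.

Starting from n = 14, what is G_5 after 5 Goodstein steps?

base 2: 14 = 2^(2 + 1) + 2^2 + 2; at 3: 3^(3 + 1) + 3^3 + 3 = 111; next = 110
base 3: 110 = 3^(3 + 1) + 3^3 + 2; at 4: 4^(4 + 1) + 4^4 + 2 = 1282; next = 1281
base 4: 1281 = 4^(4 + 1) + 4^4 + 1; at 5: 5^(5 + 1) + 5^5 + 1 = 18751; next = 18750
base 5: 18750 = 5^(5 + 1) + 5^5; at 6: 6^(6 + 1) + 6^6 = 326592; next = 326591
base 6: 326591 = 6^(6 + 1) + 5·6^5 + 5·6^4 + 5·6^3 + 5·6^2 + 5·6 + 5; at 7: 7^(7 + 1) + 5·7^5 + 5·7^4 + 5·7^3 + 5·7^2 + 5·7 + 5 = 5862841; next = 5862840
base 7: 5862840 = 7^(7 + 1) + 5·7^5 + 5·7^4 + 5·7^3 + 5·7^2 + 5·7 + 4; at 8: 8^(8 + 1) + 5·8^5 + 5·8^4 + 5·8^3 + 5·8^2 + 5·8 + 4 = 134404972; next = 134404971

5862840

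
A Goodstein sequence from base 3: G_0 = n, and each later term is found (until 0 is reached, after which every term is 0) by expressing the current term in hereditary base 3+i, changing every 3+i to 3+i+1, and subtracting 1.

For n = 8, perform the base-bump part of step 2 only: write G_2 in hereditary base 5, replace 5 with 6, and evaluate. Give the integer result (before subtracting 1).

12

step 0: 8 = 2·3 + 2; sub 4 for 3: 2·4 + 2; = 10; G_1 = 10−1 = 9
step 1: 9 = 2·4 + 1; sub 5 for 4: 2·5 + 1; = 11; G_2 = 11−1 = 10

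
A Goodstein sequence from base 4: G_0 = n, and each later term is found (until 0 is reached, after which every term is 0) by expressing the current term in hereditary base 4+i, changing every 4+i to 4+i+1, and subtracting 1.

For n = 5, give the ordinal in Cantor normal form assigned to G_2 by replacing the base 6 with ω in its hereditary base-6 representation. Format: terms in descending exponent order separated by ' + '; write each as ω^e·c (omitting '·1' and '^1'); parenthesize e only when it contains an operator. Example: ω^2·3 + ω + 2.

(0) 5|_4 = 4 + 1 ↦ 5 + 1|_5 = 6 ⇒ 5
(1) 5|_5 = 5 ↦ 6|_6 = 6 ⇒ 5
(2) 5|_6 = 5 ↦ 5|_7 = 5 ⇒ 4

5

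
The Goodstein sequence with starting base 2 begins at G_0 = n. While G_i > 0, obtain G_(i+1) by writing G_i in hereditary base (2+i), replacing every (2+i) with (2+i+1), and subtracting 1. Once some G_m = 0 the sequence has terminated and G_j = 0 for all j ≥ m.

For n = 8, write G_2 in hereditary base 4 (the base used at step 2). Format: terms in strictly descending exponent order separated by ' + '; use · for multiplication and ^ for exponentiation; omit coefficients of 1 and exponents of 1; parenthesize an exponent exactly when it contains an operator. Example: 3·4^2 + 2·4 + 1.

step 0: 8 = 2^(2 + 1); sub 3 for 2: 3^(3 + 1); = 81; G_1 = 81−1 = 80
step 1: 80 = 2·3^3 + 2·3^2 + 2·3 + 2; sub 4 for 3: 2·4^4 + 2·4^2 + 2·4 + 2; = 554; G_2 = 554−1 = 553

2·4^4 + 2·4^2 + 2·4 + 1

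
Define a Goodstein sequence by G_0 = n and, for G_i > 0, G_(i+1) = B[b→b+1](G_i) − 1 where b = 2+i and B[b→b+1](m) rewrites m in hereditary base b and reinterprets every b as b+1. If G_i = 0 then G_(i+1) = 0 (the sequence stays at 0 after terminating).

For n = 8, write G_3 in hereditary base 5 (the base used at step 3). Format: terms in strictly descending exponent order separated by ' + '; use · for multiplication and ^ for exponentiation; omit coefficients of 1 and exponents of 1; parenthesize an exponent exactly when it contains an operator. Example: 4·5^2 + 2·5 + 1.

(0) 8|_2 = 2^(2 + 1) ↦ 3^(3 + 1)|_3 = 81 ⇒ 80
(1) 80|_3 = 2·3^3 + 2·3^2 + 2·3 + 2 ↦ 2·4^4 + 2·4^2 + 2·4 + 2|_4 = 554 ⇒ 553
(2) 553|_4 = 2·4^4 + 2·4^2 + 2·4 + 1 ↦ 2·5^5 + 2·5^2 + 2·5 + 1|_5 = 6311 ⇒ 6310

2·5^5 + 2·5^2 + 2·5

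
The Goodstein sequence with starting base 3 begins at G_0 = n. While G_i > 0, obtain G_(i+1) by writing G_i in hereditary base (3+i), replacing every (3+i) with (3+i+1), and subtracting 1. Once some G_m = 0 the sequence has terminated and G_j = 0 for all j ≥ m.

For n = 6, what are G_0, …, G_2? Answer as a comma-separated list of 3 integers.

G_0 = 6. HB_3(6) = 2·3. Bump = 8. G_1 = 7.
G_1 = 7. HB_4(7) = 4 + 3. Bump = 8. G_2 = 7.

6, 7, 7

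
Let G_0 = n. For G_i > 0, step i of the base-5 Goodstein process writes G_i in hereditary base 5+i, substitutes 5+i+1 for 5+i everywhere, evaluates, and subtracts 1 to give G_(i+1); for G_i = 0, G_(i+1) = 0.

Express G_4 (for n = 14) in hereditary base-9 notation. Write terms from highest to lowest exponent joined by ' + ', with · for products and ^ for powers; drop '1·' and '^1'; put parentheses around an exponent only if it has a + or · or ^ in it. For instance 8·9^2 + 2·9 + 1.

2·9

G_0 = 14. HB_5(14) = 2·5 + 4. Bump = 16. G_1 = 15.
G_1 = 15. HB_6(15) = 2·6 + 3. Bump = 17. G_2 = 16.
G_2 = 16. HB_7(16) = 2·7 + 2. Bump = 18. G_3 = 17.
G_3 = 17. HB_8(17) = 2·8 + 1. Bump = 19. G_4 = 18.
G_4 = 18. HB_9(18) = 2·9. Bump = 20. G_5 = 19.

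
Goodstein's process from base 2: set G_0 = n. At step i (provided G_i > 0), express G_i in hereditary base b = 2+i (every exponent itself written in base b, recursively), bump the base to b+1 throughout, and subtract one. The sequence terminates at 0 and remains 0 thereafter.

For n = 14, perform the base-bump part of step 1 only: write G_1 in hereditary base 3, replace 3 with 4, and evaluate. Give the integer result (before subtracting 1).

1282

base 2: 14 = 2^(2 + 1) + 2^2 + 2; at 3: 3^(3 + 1) + 3^3 + 3 = 111; next = 110
base 3: 110 = 3^(3 + 1) + 3^3 + 2; at 4: 4^(4 + 1) + 4^4 + 2 = 1282; next = 1281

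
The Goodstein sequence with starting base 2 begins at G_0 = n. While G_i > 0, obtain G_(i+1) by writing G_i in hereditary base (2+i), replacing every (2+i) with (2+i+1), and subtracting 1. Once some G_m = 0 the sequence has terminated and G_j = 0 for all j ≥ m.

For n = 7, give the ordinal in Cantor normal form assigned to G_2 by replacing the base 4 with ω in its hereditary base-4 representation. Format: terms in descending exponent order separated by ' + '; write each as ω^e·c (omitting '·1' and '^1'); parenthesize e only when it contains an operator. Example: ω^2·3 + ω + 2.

ω^ω + 3

step 0: 7 = 2^2 + 2 + 1; sub 3 for 2: 3^3 + 3 + 1; = 31; G_1 = 31−1 = 30
step 1: 30 = 3^3 + 3; sub 4 for 3: 4^4 + 4; = 260; G_2 = 260−1 = 259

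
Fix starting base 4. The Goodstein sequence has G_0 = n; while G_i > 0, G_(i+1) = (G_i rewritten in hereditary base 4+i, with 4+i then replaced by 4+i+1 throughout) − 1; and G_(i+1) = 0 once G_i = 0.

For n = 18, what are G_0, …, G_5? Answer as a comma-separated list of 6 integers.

18, 26, 36, 48, 53, 58

18 —HB4→ 4^2 + 2 —bump→ 5^2 + 2 = 27 —(−1)→ 26
26 —HB5→ 5^2 + 1 —bump→ 6^2 + 1 = 37 —(−1)→ 36
36 —HB6→ 6^2 —bump→ 7^2 = 49 —(−1)→ 48
48 —HB7→ 6·7 + 6 —bump→ 6·8 + 6 = 54 —(−1)→ 53
53 —HB8→ 6·8 + 5 —bump→ 6·9 + 5 = 59 —(−1)→ 58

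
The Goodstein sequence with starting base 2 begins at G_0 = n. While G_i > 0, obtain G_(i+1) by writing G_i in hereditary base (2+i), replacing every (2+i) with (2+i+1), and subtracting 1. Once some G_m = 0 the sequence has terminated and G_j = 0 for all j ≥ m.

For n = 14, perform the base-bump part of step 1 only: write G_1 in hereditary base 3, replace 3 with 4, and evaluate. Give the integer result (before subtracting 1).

1282

base 2: 14 = 2^(2 + 1) + 2^2 + 2; at 3: 3^(3 + 1) + 3^3 + 3 = 111; next = 110
base 3: 110 = 3^(3 + 1) + 3^3 + 2; at 4: 4^(4 + 1) + 4^4 + 2 = 1282; next = 1281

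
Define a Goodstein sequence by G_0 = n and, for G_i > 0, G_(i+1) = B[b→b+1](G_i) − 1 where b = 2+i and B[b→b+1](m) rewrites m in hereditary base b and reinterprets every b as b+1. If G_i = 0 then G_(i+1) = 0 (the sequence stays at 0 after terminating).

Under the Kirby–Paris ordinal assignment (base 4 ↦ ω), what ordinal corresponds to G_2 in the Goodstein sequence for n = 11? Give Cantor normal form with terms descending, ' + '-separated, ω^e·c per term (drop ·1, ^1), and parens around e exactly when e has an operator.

ω^(ω + 1) + 3

step 0: 11 = 2^(2 + 1) + 2 + 1; sub 3 for 2: 3^(3 + 1) + 3 + 1; = 85; G_1 = 85−1 = 84
step 1: 84 = 3^(3 + 1) + 3; sub 4 for 3: 4^(4 + 1) + 4; = 1028; G_2 = 1028−1 = 1027
step 2: 1027 = 4^(4 + 1) + 3; sub 5 for 4: 5^(5 + 1) + 3; = 15628; G_3 = 15628−1 = 15627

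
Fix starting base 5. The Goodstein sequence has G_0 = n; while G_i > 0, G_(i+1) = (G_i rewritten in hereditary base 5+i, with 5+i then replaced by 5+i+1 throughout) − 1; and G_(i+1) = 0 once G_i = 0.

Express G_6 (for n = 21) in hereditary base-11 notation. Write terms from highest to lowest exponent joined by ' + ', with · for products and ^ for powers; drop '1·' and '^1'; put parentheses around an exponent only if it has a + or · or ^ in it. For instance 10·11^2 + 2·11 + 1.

3·11 + 2

G_0=21  [base 5] 4·5 + 1  →[5↦6]→  4·6 + 1 = 25  −1 ⇒ G_1=24
G_1=24  [base 6] 4·6  →[6↦7]→  4·7 = 28  −1 ⇒ G_2=27
G_2=27  [base 7] 3·7 + 6  →[7↦8]→  3·8 + 6 = 30  −1 ⇒ G_3=29
G_3=29  [base 8] 3·8 + 5  →[8↦9]→  3·9 + 5 = 32  −1 ⇒ G_4=31
G_4=31  [base 9] 3·9 + 4  →[9↦10]→  3·10 + 4 = 34  −1 ⇒ G_5=33
G_5=33  [base 10] 3·10 + 3  →[10↦11]→  3·11 + 3 = 36  −1 ⇒ G_6=35
G_6=35  [base 11] 3·11 + 2  →[11↦12]→  3·12 + 2 = 38  −1 ⇒ G_7=37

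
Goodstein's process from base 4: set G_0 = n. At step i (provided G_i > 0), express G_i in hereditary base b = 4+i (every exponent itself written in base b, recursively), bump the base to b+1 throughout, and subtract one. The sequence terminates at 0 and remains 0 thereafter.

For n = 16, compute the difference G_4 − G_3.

3

[0] 16 ≡ 4^2 (base 4). Lift 5: 25. −1: 24.
[1] 24 ≡ 4·5 + 4 (base 5). Lift 6: 28. −1: 27.
[2] 27 ≡ 4·6 + 3 (base 6). Lift 7: 31. −1: 30.
[3] 30 ≡ 4·7 + 2 (base 7). Lift 8: 34. −1: 33.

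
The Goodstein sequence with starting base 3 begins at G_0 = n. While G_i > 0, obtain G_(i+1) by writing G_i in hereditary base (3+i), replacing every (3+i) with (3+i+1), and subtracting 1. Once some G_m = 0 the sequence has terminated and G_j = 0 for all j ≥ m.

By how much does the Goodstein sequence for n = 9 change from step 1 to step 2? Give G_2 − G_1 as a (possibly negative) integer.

(0) 9|_3 = 3^2 ↦ 4^2|_4 = 16 ⇒ 15
(1) 15|_4 = 3·4 + 3 ↦ 3·5 + 3|_5 = 18 ⇒ 17

2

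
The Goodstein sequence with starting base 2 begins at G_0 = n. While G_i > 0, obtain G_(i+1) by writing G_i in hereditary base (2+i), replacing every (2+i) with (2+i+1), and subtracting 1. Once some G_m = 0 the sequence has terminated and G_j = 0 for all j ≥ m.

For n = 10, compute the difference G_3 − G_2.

base 2: 10 = 2^(2 + 1) + 2; at 3: 3^(3 + 1) + 3 = 84; next = 83
base 3: 83 = 3^(3 + 1) + 2; at 4: 4^(4 + 1) + 2 = 1026; next = 1025
base 4: 1025 = 4^(4 + 1) + 1; at 5: 5^(5 + 1) + 1 = 15626; next = 15625

14600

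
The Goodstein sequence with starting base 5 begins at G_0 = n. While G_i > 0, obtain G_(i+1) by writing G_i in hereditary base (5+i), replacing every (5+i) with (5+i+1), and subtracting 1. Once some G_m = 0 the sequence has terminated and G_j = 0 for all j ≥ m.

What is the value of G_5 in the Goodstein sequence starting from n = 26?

G_0 = 26. HB_5(26) = 5^2 + 1. Bump = 37. G_1 = 36.
G_1 = 36. HB_6(36) = 6^2. Bump = 49. G_2 = 48.
G_2 = 48. HB_7(48) = 6·7 + 6. Bump = 54. G_3 = 53.
G_3 = 53. HB_8(53) = 6·8 + 5. Bump = 59. G_4 = 58.
G_4 = 58. HB_9(58) = 6·9 + 4. Bump = 64. G_5 = 63.
G_5 = 63. HB_10(63) = 6·10 + 3. Bump = 69. G_6 = 68.

63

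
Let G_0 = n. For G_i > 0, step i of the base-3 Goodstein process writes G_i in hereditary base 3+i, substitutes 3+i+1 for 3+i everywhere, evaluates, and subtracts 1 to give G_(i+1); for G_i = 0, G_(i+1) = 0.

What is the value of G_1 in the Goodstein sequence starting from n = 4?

4

i=0: 4 = 3 + 1 (b=3); 3→4: 4 + 1 = 5; 5−1 = 4
i=1: 4 = 4 (b=4); 4→5: 5 = 5; 5−1 = 4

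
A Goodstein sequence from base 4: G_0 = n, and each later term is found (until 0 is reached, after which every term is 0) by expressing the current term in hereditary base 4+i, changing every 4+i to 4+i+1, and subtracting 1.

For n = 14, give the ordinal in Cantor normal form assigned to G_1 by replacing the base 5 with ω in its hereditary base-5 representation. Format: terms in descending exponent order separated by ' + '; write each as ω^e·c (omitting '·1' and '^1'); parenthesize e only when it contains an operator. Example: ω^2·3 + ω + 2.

ω·3 + 1

14 —HB4→ 3·4 + 2 —bump→ 3·5 + 2 = 17 —(−1)→ 16
16 —HB5→ 3·5 + 1 —bump→ 3·6 + 1 = 19 —(−1)→ 18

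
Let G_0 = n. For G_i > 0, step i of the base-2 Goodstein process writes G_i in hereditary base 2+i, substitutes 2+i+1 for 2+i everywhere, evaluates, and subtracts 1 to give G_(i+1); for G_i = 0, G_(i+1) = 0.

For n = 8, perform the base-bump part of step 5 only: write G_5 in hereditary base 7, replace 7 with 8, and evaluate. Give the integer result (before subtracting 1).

[0] 8 ≡ 2^(2 + 1) (base 2). Lift 3: 81. −1: 80.
[1] 80 ≡ 2·3^3 + 2·3^2 + 2·3 + 2 (base 3). Lift 4: 554. −1: 553.
[2] 553 ≡ 2·4^4 + 2·4^2 + 2·4 + 1 (base 4). Lift 5: 6311. −1: 6310.
[3] 6310 ≡ 2·5^5 + 2·5^2 + 2·5 (base 5). Lift 6: 93396. −1: 93395.
[4] 93395 ≡ 2·6^6 + 2·6^2 + 6 + 5 (base 6). Lift 7: 1647196. −1: 1647195.

33554572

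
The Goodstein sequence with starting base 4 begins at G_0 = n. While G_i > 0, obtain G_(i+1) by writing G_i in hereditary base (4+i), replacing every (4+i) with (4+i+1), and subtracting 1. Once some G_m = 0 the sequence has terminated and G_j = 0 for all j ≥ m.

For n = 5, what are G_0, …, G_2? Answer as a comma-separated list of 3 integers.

5, 5, 5

i=0: 5 = 4 + 1 (b=4); 4→5: 5 + 1 = 6; 6−1 = 5
i=1: 5 = 5 (b=5); 5→6: 6 = 6; 6−1 = 5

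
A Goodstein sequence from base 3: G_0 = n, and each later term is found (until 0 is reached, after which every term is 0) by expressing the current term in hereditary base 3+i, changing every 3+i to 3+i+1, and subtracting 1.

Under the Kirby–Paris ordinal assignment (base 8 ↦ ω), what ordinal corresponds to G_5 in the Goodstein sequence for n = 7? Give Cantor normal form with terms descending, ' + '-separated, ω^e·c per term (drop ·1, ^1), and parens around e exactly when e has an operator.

(0) 7|_3 = 2·3 + 1 ↦ 2·4 + 1|_4 = 9 ⇒ 8
(1) 8|_4 = 2·4 ↦ 2·5|_5 = 10 ⇒ 9
(2) 9|_5 = 5 + 4 ↦ 6 + 4|_6 = 10 ⇒ 9
(3) 9|_6 = 6 + 3 ↦ 7 + 3|_7 = 10 ⇒ 9
(4) 9|_7 = 7 + 2 ↦ 8 + 2|_8 = 10 ⇒ 9
(5) 9|_8 = 8 + 1 ↦ 9 + 1|_9 = 10 ⇒ 9

ω + 1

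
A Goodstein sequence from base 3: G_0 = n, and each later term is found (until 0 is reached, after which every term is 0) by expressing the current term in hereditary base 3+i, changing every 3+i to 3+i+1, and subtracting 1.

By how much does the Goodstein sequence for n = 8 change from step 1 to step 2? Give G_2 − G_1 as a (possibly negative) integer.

1

[0] 8 ≡ 2·3 + 2 (base 3). Lift 4: 10. −1: 9.
[1] 9 ≡ 2·4 + 1 (base 4). Lift 5: 11. −1: 10.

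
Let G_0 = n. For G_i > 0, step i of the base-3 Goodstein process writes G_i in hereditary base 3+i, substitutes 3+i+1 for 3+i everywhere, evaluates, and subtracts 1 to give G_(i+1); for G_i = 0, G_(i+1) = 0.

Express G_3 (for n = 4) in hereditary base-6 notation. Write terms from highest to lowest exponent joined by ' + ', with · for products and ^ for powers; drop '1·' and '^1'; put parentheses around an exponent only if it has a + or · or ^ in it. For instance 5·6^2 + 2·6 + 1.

step 0: 4 = 3 + 1; sub 4 for 3: 4 + 1; = 5; G_1 = 5−1 = 4
step 1: 4 = 4; sub 5 for 4: 5; = 5; G_2 = 5−1 = 4
step 2: 4 = 4; sub 6 for 5: 4; = 4; G_3 = 4−1 = 3
step 3: 3 = 3; sub 7 for 6: 3; = 3; G_4 = 3−1 = 2

3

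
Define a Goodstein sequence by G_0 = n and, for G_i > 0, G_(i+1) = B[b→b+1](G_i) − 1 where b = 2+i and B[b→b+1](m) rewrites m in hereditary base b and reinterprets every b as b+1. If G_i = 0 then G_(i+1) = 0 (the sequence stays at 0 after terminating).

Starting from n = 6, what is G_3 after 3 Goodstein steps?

G_0=6  [base 2] 2^2 + 2  →[2↦3]→  3^3 + 3 = 30  −1 ⇒ G_1=29
G_1=29  [base 3] 3^3 + 2  →[3↦4]→  4^4 + 2 = 258  −1 ⇒ G_2=257
G_2=257  [base 4] 4^4 + 1  →[4↦5]→  5^5 + 1 = 3126  −1 ⇒ G_3=3125

3125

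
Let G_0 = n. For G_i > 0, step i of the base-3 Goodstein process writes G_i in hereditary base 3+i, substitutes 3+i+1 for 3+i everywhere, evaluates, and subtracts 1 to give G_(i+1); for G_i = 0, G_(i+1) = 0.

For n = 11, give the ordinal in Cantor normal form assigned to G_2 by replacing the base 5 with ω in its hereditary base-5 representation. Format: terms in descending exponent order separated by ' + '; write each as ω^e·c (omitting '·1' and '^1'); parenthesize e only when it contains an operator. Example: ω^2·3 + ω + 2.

(0) 11|_3 = 3^2 + 2 ↦ 4^2 + 2|_4 = 18 ⇒ 17
(1) 17|_4 = 4^2 + 1 ↦ 5^2 + 1|_5 = 26 ⇒ 25
(2) 25|_5 = 5^2 ↦ 6^2|_6 = 36 ⇒ 35

ω^2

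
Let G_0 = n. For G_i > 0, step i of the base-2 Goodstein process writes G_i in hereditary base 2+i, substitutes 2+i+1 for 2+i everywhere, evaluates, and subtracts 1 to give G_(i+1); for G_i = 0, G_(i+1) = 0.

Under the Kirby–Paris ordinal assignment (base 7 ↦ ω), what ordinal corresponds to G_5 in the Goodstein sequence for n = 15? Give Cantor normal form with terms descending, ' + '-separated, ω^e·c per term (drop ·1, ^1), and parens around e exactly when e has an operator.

ω^(ω + 1) + ω^ω

base 2: 15 = 2^(2 + 1) + 2^2 + 2 + 1; at 3: 3^(3 + 1) + 3^3 + 3 + 1 = 112; next = 111
base 3: 111 = 3^(3 + 1) + 3^3 + 3; at 4: 4^(4 + 1) + 4^4 + 4 = 1284; next = 1283
base 4: 1283 = 4^(4 + 1) + 4^4 + 3; at 5: 5^(5 + 1) + 5^5 + 3 = 18753; next = 18752
base 5: 18752 = 5^(5 + 1) + 5^5 + 2; at 6: 6^(6 + 1) + 6^6 + 2 = 326594; next = 326593
base 6: 326593 = 6^(6 + 1) + 6^6 + 1; at 7: 7^(7 + 1) + 7^7 + 1 = 6588345; next = 6588344
base 7: 6588344 = 7^(7 + 1) + 7^7; at 8: 8^(8 + 1) + 8^8 = 150994944; next = 150994943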